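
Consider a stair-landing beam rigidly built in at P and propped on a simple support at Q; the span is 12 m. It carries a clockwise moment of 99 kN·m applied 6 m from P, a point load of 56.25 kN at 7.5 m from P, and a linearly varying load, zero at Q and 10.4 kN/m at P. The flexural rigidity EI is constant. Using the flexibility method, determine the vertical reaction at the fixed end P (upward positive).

R_P = 70.8 kN

Remove the prop at Q; the released (primary) structure is a cantilever built in at P.
Free-end deflection of the primary structure under the applied loading (downward +):
  clockwise couple 99 at a = 6: M₀a(2L − a)/(2EI) = 5346/EI
  point load 56.25 at a = 7.5: Pa²(3L − a)/(6EI) = 15029/EI
  triangular load, peak 10.4 at the fixed end: w₀L⁴/(30EI) = 7188/EI
  δ_0 = 27564/EI
Tip deflection under a unit load at Q: L³/(3EI) = 576/EI.
The prop prevents deflection at Q: R_Q = δ_0/δ_{QQ} = 27564/576 = 47.85 kN.
Vertical equilibrium: R_P = ΣP − R_Q = 118.7 − 47.85 = 70.8 kN.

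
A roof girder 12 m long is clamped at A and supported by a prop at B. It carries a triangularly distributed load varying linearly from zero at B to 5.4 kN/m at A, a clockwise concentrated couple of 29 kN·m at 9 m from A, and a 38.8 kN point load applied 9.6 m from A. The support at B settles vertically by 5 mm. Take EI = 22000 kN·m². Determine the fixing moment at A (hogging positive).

M_A = 87.05 kN·m

Release the roller at B. Primary structure: cantilever fixed at A.
Primary-structure tip deflection at B by superposition:
  triangular load, peak 5.4 at the fixed end: w₀L⁴/(30EI) = 3732/EI
  clockwise couple 29 at a = 9: M₀a(2L − a)/(2EI) = 1958/EI
  point load 38.8 at a = 9.6: Pa²(3L − a)/(6EI) = 15734/EI
  δ_0 = 21424/EI
Flexibility coefficient — unit upward force at B: δ_{BB} = L³/(3EI) = 576/EI.
With EI = 22000 kN·m²: δ_0 = 0.9738 m and δ_{BB} = 0.026182 m/kN.
Compatibility — the beam at B must follow the support down by 0.005 m: δ_0 − R_B·δ_{BB} = 0.005, so R_B = (0.9738 − 0.005)/0.026182 = 37 kN.
Moment equilibrium about A: M_A = Σ(load moments about A) − R_B·L = 531.1 − 37×12 = 87.05 kN·m.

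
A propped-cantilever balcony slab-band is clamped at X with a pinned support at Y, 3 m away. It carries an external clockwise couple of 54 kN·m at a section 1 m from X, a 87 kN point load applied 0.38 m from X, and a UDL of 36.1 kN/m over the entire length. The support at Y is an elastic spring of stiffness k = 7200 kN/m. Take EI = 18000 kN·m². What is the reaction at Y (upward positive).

R_Y = 45.09 kN

Choose R_Y as the redundant. The primary structure is the cantilever fixed at X.
Free-end deflection of the primary structure under the applied loading (downward +):
  clockwise couple 54 at a = 1: M₀a(2L − a)/(2EI) = 135/EI
  point load 87 at a = 0.38: Pa²(3L − a)/(6EI) = 18.05/EI
  UDL 36.1: wL⁴/(8EI) = 365.5/EI
  δ_0 = 518.6/EI
Flexibility coefficient — unit upward force at Y: δ_{YY} = L³/(3EI) = 9/EI.
With EI = 18000 kN·m²: δ_0 = 0.028809 m and δ_{YY} = 0.0005 m/kN.
Compatibility — the spring shortens by R_Y/k under the reaction it provides: δ_0 − R_Y·δ_{YY} = R_Y/k. With 1/k = 0.000139 m/kN, R_Y = δ_0 / (δ_{YY} + 1/k) = 0.028809 / (0.0005 + 0.000139) = 45.09 kN.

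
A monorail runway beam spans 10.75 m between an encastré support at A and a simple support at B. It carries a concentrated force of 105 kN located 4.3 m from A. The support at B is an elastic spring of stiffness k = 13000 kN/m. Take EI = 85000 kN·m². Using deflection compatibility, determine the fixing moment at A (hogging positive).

M_A = 220.4 kN·m

Release the roller at B. Primary structure: cantilever fixed at A.
Downward deflection at the released point B due to the loads:
  point load 105 at a = 4.3: Pa²(3L − a)/(6EI) = 9044/EI
Tip deflection under a unit load at B: L³/(3EI) = 414.1/EI.
With EI = 85000 kN·m²: δ_0 = 0.1064 m and δ_{BB} = 0.004872 m/kN.
Compatibility — the spring shortens by R_B/k under the reaction it provides: δ_0 − R_B·δ_{BB} = R_B/k. With 1/k = 0.000077 m/kN, R_B = δ_0 / (δ_{BB} + 1/k) = 0.1064 / (0.004872 + 0.000077) = 21.5 kN.
Moment equilibrium about A: M_A = Σ(load moments about A) − R_B·L = 451.5 − 21.5×10.75 = 220.4 kN·m.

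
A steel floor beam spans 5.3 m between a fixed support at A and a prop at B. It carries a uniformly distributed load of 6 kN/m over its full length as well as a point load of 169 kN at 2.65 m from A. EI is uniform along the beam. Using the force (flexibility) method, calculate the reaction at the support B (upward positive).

Remove the prop at B; the released (primary) structure is a cantilever built in at A.
Primary-structure tip deflection at B by superposition:
  UDL 6: wL⁴/(8EI) = 591.8/EI
  point load 169 at a = 2.65: Pa²(3L − a)/(6EI) = 2621/EI
  δ_0 = 3213/EI
Flexibility coefficient — unit upward force at B: δ_{BB} = L³/(3EI) = 49.63/EI.
The prop prevents deflection at B: R_B = δ_0/δ_{BB} = 3213/49.63 = 64.74 kN.

R_B = 64.74 kN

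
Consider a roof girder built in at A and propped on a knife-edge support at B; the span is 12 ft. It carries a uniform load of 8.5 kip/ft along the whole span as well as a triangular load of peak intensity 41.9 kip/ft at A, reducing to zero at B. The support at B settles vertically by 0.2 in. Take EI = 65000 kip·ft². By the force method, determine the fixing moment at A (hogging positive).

M_A = 577.8 kip·ft

Remove the prop at B; the released (primary) structure is a cantilever built in at A.
Primary-structure tip deflection at B by superposition:
  UDL 8.5: wL⁴/(8EI) = 22032/EI
  triangular load, peak 41.9 at the fixed end: w₀L⁴/(30EI) = 28961/EI
  δ_0 = 50993/EI
Flexibility coefficient — unit upward force at B: δ_{BB} = L³/(3EI) = 576/EI.
With EI = 65000 kip·ft²: δ_0 = 0.78451 ft and δ_{BB} = 0.008862 ft/kip.
Compatibility — the beam at B must follow the support down by 0.01667 ft: δ_0 − R_B·δ_{BB} = 0.01667, so R_B = (0.78451 − 0.01667)/0.008862 = 86.65 kip.
Moment equilibrium about A: M_A = Σ(load moments about A) − R_B·L = 1618 − 86.65×12 = 577.8 kip·ft.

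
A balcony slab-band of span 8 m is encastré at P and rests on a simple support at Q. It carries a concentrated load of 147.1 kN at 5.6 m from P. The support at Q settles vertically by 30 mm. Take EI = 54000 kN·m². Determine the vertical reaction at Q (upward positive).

R_Q = 73.4 kN

Release the roller at Q. Primary structure: cantilever fixed at P.
Deflection at Q on the released cantilever, summing each load's contribution:
  point load 147.1 at a = 5.6: Pa²(3L − a)/(6EI) = 14147/EI
Flexibility coefficient — unit upward force at Q: δ_{QQ} = L³/(3EI) = 170.7/EI.
With EI = 54000 kN·m²: δ_0 = 0.26198 m and δ_{QQ} = 0.00316 m/kN.
Compatibility — the beam at Q must follow the support down by 0.03 m: δ_0 − R_Q·δ_{QQ} = 0.03, so R_Q = (0.26198 − 0.03)/0.00316 = 73.4 kN.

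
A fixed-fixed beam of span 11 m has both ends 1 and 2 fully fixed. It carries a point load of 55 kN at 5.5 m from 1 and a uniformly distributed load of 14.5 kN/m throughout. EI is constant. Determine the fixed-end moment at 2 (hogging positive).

Take the two fixed-end moments M_1, M_2 as redundants; the released structure is the simple span 12.
Simple-span end rotations at 1 and 2 under the given loads:
  at 1: point load 55 at a = 5.5: Pab(L + b)/(6LEI) = 415.9/EI
  at 2: point load 55 at a = 5.5: Pab(L + a)/(6LEI) = 415.9/EI
  at 1: UDL 14.5: wL³/(24EI) = 804.1/EI
  at 2: UDL 14.5: wL³/(24EI) = 804.1/EI
  θ_10 = 1220/EI,  θ_20 = 1220/EI
Flexibility coefficients: a unit moment at one end gives L/(3EI) there and L/(6EI) at the far end, so f₁₁ = f₂₂ = 3.667/EI and f₁₂ = f₂₁ = 1.833/EI.
Compatibility — zero rotation at each built-in end:
  3.667 M_1 + 1.833 M_2 = 1220
  1.833 M_1 + 3.667 M_2 = 1220
Solving the pair gives M_1 = 221.8 kN·m and M_2 = 221.8 kN·m (hogging).

M_2 = 221.8 kN·m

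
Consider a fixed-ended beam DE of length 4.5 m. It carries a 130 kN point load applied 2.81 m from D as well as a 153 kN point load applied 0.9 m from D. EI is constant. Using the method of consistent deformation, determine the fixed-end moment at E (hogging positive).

Release both end moments; the primary structure is a simply-supported span DE with redundants M_D and M_E.
On the primary (simply-supported) span, the end slopes from the loading are:
  at D: point load 130 at a = 2.81: Pab(L + b)/(6LEI) = 141.5/EI
  at E: point load 130 at a = 2.81: Pab(L + a)/(6LEI) = 167.1/EI
  at D: point load 153 at a = 0.9: Pab(L + b)/(6LEI) = 148.7/EI
  at E: point load 153 at a = 0.9: Pab(L + a)/(6LEI) = 99.14/EI
  θ_D0 = 290.3/EI,  θ_E0 = 266.3/EI
Flexibility coefficients: a unit moment at one end gives L/(3EI) there and L/(6EI) at the far end, so f₁₁ = f₂₂ = 1.5/EI and f₁₂ = f₂₁ = 0.75/EI.
Compatibility — zero rotation at each built-in end:
  1.5 M_D + 0.75 M_E = 290.3
  0.75 M_D + 1.5 M_E = 266.3
Solving the pair gives M_D = 139.7 kN·m and M_E = 107.7 kN·m (hogging).

M_E = 107.7 kN·m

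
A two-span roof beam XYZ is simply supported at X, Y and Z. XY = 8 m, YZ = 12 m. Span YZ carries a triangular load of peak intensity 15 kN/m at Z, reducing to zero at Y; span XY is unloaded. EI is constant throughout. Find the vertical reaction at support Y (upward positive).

R_Y = 45.75 kN

Take M_Y as the redundant. Released structure: two simple spans XY and YZ with a hinge at Y.
Rotations at Y on the released spans (each span's end-slope, ×1/EI):
  span YZ: triangular load, peak 15: 7w₀L³/(360EI) = 504/EI
  relative rotation θ_0 = (0 + 504)/EI = 504/EI
A unit hogging moment at Y produces rotation L₁/(3EI) + L₂/(3EI) = 6.667/EI.
Slope continuity at Y: θ_0 = M_Y·6.667/EI, so M_Y = 504/6.667 = 75.6 kN·m (hogging).
Span XY, ΣM about X with M_Y applied at Y: R_Y^{XY}·8 = 0 + 75.6, so R_Y^{XY} = 9.45 kN and R_X = 0 − 9.45 = -9.45 kN.
Span YZ, ΣM about Z: R_Y^{YZ}·12 = 360 + 75.6, so R_Y^{YZ} = 36.3 kN and R_Z = 90 − 36.3 = 53.7 kN.
R_Y = 9.45 + 36.3 = 45.75 kN.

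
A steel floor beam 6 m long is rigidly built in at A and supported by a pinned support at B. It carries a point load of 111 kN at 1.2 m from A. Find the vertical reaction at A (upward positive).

Choose R_B as the redundant. The primary structure is the cantilever fixed at A.
Downward deflection at the released point B due to the loads:
  point load 111 at a = 1.2: Pa²(3L − a)/(6EI) = 447.6/EI
Tip deflection under a unit load at B: L³/(3EI) = 72/EI.
The prop prevents deflection at B: R_B = δ_0/δ_{BB} = 447.6/72 = 6.216 kN.
Vertical equilibrium: R_A = ΣP − R_B = 111 − 6.216 = 104.8 kN.

R_A = 104.8 kN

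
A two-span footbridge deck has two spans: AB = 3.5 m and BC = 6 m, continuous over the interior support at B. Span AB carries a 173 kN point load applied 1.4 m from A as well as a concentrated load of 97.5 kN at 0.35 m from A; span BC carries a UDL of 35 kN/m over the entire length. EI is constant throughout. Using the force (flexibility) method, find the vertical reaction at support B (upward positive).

Take M_B as the redundant. Released structure: two simple spans AB and BC with a hinge at B.
Discontinuity in slope at B on the released structure — sum the simple-span end rotations:
  span AB: point load 173 at a = 1.4: Pab(L + a)/(6LEI) = 118.7/EI
  span AB: point load 97.5 at a = 0.35: Pab(L + a)/(6LEI) = 19.71/EI
  span BC: UDL 35: wL³/(24EI) = 315/EI
  relative rotation θ_0 = (138.4 + 315)/EI = 453.4/EI
A unit hogging moment at B produces rotation L₁/(3EI) + L₂/(3EI) = 3.167/EI.
Compatibility: M_B·(L₁+L₂)/(3EI) = θ_0, giving M_B = 143.2 kN·m (hogging).
Span AB, ΣM about A with M_B applied at B: R_B^{AB}·3.5 = 276.3 + 143.2, so R_B^{AB} = 119.9 kN and R_A = 270.5 − 119.9 = 150.6 kN.
Span BC, ΣM about C: R_B^{BC}·6 = 630 + 143.2, so R_B^{BC} = 128.9 kN and R_C = 210 − 128.9 = 81.14 kN.
R_B = 119.9 + 128.9 = 248.7 kN.

R_B = 248.7 kN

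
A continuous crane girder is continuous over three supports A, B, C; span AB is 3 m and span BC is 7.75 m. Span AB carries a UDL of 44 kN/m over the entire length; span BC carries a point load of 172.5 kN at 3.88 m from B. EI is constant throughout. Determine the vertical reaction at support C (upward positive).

Release continuity at B by inserting a hinge; the redundant is the internal moment M_B. The primary structure is two simply-supported spans AB and BC.
Discontinuity in slope at B on the released structure — sum the simple-span end rotations:
  span AB: UDL 44: wL³/(24EI) = 49.5/EI
  span BC: point load 172.5 at a = 3.88: Pab(L + b)/(6LEI) = 647.3/EI
  relative rotation θ_0 = (49.5 + 647.3)/EI = 696.8/EI
A unit hogging moment at B produces rotation L₁/(3EI) + L₂/(3EI) = 3.583/EI.
Compatibility: M_B·(L₁+L₂)/(3EI) = θ_0, giving M_B = 194.4 kN·m (hogging).
Span BC, ΣM about C: R_B^{BC}·7.75 = 667.6 + 194.4, so R_B^{BC} = 111.2 kN and R_C = 172.5 − 111.2 = 61.27 kN.

R_C = 61.27 kN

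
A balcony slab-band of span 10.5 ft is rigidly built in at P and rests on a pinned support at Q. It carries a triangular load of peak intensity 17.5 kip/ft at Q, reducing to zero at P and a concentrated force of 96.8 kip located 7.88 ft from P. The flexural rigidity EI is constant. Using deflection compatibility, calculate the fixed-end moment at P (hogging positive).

M_P = 231.5 kip·ft

Take the reaction at Q as the redundant and release it; the primary structure is a cantilever fixed at P.
Free-end deflection of the primary structure under the applied loading (downward +):
  triangular load, peak 17.5 at the free end: 11w₀L⁴/(120EI) = 19499/EI
  point load 96.8 at a = 7.88: Pa²(3L − a)/(6EI) = 23662/EI
  δ_0 = 43161/EI
Flexibility coefficient — unit upward force at Q: δ_{QQ} = L³/(3EI) = 385.9/EI.
Compatibility at Q: δ_0 − R_Q·δ_{QQ} = 0, so R_Q = 43161/385.9 = 111.9 kip.
Moment equilibrium about P: M_P = Σ(load moments about P) − R_Q·L = 1406 − 111.9×10.5 = 231.5 kip·ft.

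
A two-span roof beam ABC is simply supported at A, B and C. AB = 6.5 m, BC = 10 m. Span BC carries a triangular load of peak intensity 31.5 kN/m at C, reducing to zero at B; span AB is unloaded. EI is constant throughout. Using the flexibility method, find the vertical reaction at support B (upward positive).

Release continuity at B by inserting a hinge; the redundant is the internal moment M_B. The primary structure is two simply-supported spans AB and BC.
End slopes at the hinge B, treating each span as simply supported:
  span BC: triangular load, peak 31.5: 7w₀L³/(360EI) = 612.5/EI
  relative rotation θ_0 = (0 + 612.5)/EI = 612.5/EI
A unit hogging moment at B produces rotation L₁/(3EI) + L₂/(3EI) = 5.5/EI.
Compatibility: M_B·(L₁+L₂)/(3EI) = θ_0, giving M_B = 111.4 kN·m (hogging).
Span AB, ΣM about A with M_B applied at B: R_B^{AB}·6.5 = 0 + 111.4, so R_B^{AB} = 17.13 kN and R_A = 0 − 17.13 = -17.13 kN.
Span BC, ΣM about C: R_B^{BC}·10 = 525 + 111.4, so R_B^{BC} = 63.64 kN and R_C = 157.5 − 63.64 = 93.86 kN.
R_B = 17.13 + 63.64 = 80.77 kN.

R_B = 80.77 kN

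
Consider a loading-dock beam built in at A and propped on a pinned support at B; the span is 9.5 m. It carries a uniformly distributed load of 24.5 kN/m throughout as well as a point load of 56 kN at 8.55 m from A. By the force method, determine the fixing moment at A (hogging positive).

M_A = 302.7 kN·m

Take the reaction at B as the redundant and release it; the primary structure is a cantilever fixed at A.
Deflection at B on the released cantilever, summing each load's contribution:
  UDL 24.5: wL⁴/(8EI) = 24944/EI
  point load 56 at a = 8.55: Pa²(3L − a)/(6EI) = 13612/EI
  δ_0 = 38556/EI
Flexibility coefficient — unit upward force at B: δ_{BB} = L³/(3EI) = 285.8/EI.
Compatibility at B: δ_0 − R_B·δ_{BB} = 0, so R_B = 38556/285.8 = 134.9 kN.
Moment equilibrium about A: M_A = Σ(load moments about A) − R_B·L = 1584 − 134.9×9.5 = 302.7 kN·m.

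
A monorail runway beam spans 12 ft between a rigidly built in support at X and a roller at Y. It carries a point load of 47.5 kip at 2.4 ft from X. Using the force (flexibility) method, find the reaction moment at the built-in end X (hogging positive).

M_X = 82.08 kip·ft

Choose R_Y as the redundant. The primary structure is the cantilever fixed at X.
Free-end deflection of the primary structure under the applied loading (downward +):
  point load 47.5 at a = 2.4: Pa²(3L − a)/(6EI) = 1532/EI
Tip deflection under a unit load at Y: L³/(3EI) = 576/EI.
The prop prevents deflection at Y: R_Y = δ_0/δ_{YY} = 1532/576 = 2.66 kip.
Moment equilibrium about X: M_X = Σ(load moments about X) − R_Y·L = 114 − 2.66×12 = 82.08 kip·ft.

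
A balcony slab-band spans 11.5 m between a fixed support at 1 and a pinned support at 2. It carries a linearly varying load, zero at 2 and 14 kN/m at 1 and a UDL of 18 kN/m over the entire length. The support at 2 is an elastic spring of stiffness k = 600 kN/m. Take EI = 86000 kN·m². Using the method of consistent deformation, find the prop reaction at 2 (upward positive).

R_2 = 73.07 kN

Release the roller at 2. Primary structure: cantilever fixed at 1.
Primary-structure tip deflection at 2 by superposition:
  triangular load, peak 14 at the fixed end: w₀L⁴/(30EI) = 8162/EI
  UDL 18: wL⁴/(8EI) = 39353/EI
  δ_0 = 47515/EI
Tip deflection under a unit load at 2: L³/(3EI) = 507/EI.
With EI = 86000 kN·m²: δ_0 = 0.5525 m and δ_{22} = 0.005895 m/kN.
Compatibility — the spring shortens by R_2/k under the reaction it provides: δ_0 − R_2·δ_{22} = R_2/k. With 1/k = 0.001667 m/kN, R_2 = δ_0 / (δ_{22} + 1/k) = 0.5525 / (0.005895 + 0.001667) = 73.07 kN.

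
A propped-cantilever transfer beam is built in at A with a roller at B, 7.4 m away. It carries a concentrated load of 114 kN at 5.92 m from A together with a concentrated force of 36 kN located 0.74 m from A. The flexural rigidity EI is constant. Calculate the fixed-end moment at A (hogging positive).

M_A = 103.8 kN·m

Choose R_B as the redundant. The primary structure is the cantilever fixed at A.
Free-end deflection of the primary structure under the applied loading (downward +):
  point load 114 at a = 5.92: Pa²(3L − a)/(6EI) = 10841/EI
  point load 36 at a = 0.74: Pa²(3L − a)/(6EI) = 70.51/EI
  δ_0 = 10911/EI
Tip deflection under a unit load at B: L³/(3EI) = 135.1/EI.
The prop prevents deflection at B: R_B = δ_0/δ_{BB} = 10911/135.1 = 80.78 kN.
Moment equilibrium about A: M_A = Σ(load moments about A) − R_B·L = 701.5 − 80.78×7.4 = 103.8 kN·m.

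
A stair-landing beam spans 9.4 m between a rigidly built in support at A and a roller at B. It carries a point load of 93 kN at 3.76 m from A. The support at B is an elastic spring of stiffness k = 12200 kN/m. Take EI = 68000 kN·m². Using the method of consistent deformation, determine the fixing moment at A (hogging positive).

Remove the prop at B; the released (primary) structure is a cantilever built in at A.
Deflection at B on the released cantilever, summing each load's contribution:
  point load 93 at a = 3.76: Pa²(3L − a)/(6EI) = 5356/EI
Flexibility coefficient — unit upward force at B: δ_{BB} = L³/(3EI) = 276.9/EI.
With EI = 68000 kN·m²: δ_0 = 0.078759 m and δ_{BB} = 0.004071 m/kN.
Compatibility — the spring shortens by R_B/k under the reaction it provides: δ_0 − R_B·δ_{BB} = R_B/k. With 1/k = 0.000082 m/kN, R_B = δ_0 / (δ_{BB} + 1/k) = 0.078759 / (0.004071 + 0.000082) = 18.96 kN.
Moment equilibrium about A: M_A = Σ(load moments about A) − R_B·L = 349.7 − 18.96×9.4 = 171.4 kN·m.

M_A = 171.4 kN·m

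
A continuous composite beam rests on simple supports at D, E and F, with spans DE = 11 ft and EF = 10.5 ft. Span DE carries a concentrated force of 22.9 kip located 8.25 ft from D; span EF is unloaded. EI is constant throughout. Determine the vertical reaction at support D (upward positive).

R_D = 3.803 kip

Insert a hinge at E; M_E is the redundant, and each span becomes simply supported.
Discontinuity in slope at E on the released structure — sum the simple-span end rotations:
  span DE: point load 22.9 at a = 8.25: Pab(L + a)/(6LEI) = 151.5/EI
  relative rotation θ_0 = (151.5 + 0)/EI = 151.5/EI
A unit hogging moment at E produces rotation L₁/(3EI) + L₂/(3EI) = 7.167/EI.
Slope continuity at E: θ_0 = M_E·7.167/EI, so M_E = 151.5/7.167 = 21.14 kip·ft (hogging).
Span DE, ΣM about D with M_E applied at E: R_E^{DE}·11 = 188.9 + 21.14, so R_E^{DE} = 19.1 kip and R_D = 22.9 − 19.1 = 3.803 kip.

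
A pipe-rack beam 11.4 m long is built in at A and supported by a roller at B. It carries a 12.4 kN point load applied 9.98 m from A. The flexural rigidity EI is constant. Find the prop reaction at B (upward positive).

R_B = 10.1 kN

Remove the prop at B; the released (primary) structure is a cantilever built in at A.
Downward deflection at the released point B due to the loads:
  point load 12.4 at a = 9.98: Pa²(3L − a)/(6EI) = 4985/EI
Tip deflection under a unit load at B: L³/(3EI) = 493.8/EI.
The prop prevents deflection at B: R_B = δ_0/δ_{BB} = 4985/493.8 = 10.1 kN.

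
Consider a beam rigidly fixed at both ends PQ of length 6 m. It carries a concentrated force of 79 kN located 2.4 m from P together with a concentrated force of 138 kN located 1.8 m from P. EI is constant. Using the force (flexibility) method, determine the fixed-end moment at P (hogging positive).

Take the two fixed-end moments M_P, M_Q as redundants; the released structure is the simple span PQ.
End rotations of the released simple span under the applied load (×1/EI):
  at P: point load 79 at a = 2.4: Pab(L + b)/(6LEI) = 182/EI
  at Q: point load 79 at a = 2.4: Pab(L + a)/(6LEI) = 159.3/EI
  at P: point load 138 at a = 1.8: Pab(L + b)/(6LEI) = 295.6/EI
  at Q: point load 138 at a = 1.8: Pab(L + a)/(6LEI) = 226/EI
  θ_P0 = 477.6/EI,  θ_Q0 = 385.3/EI
Flexibility coefficients: a unit moment at one end gives L/(3EI) there and L/(6EI) at the far end, so f₁₁ = f₂₂ = 2/EI and f₁₂ = f₂₁ = 1/EI.
Compatibility — zero rotation at each built-in end:
  2 M_P + 1 M_Q = 477.6
  1 M_P + 2 M_Q = 385.3
Solving the pair gives M_P = 190 kN·m and M_Q = 97.67 kN·m (hogging).

M_P = 190 kN·m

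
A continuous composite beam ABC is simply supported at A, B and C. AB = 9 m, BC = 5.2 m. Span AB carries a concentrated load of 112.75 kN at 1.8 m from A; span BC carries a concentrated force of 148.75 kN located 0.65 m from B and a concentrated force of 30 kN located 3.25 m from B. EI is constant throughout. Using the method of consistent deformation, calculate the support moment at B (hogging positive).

M_B = 99.99 kN·m

Take M_B as the redundant. Released structure: two simple spans AB and BC with a hinge at B.
End slopes at the hinge B, treating each span as simply supported:
  span AB: point load 112.75 at a = 1.8: Pab(L + a)/(6LEI) = 292.2/EI
  span BC: point load 148.75 at a = 0.65: Pab(L + b)/(6LEI) = 137.5/EI
  span BC: point load 30 at a = 3.25: Pab(L + b)/(6LEI) = 43.57/EI
  relative rotation θ_0 = (292.2 + 181)/EI = 473.3/EI
A unit hogging moment at B produces rotation L₁/(3EI) + L₂/(3EI) = 4.733/EI.
Slope continuity at B: θ_0 = M_B·4.733/EI, so M_B = 473.3/4.733 = 99.99 kN·m (hogging).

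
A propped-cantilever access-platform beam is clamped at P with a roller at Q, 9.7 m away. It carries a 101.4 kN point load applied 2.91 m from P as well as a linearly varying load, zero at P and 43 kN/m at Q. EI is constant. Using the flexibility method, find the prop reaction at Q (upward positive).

R_Q = 127 kN

Choose R_Q as the redundant. The primary structure is the cantilever fixed at P.
Free-end deflection of the primary structure under the applied loading (downward +):
  point load 101.4 at a = 2.91: Pa²(3L − a)/(6EI) = 3748/EI
  triangular load, peak 43 at the free end: 11w₀L⁴/(120EI) = 34895/EI
  δ_0 = 38643/EI
Tip deflection under a unit load at Q: L³/(3EI) = 304.2/EI.
The prop prevents deflection at Q: R_Q = δ_0/δ_{QQ} = 38643/304.2 = 127 kN.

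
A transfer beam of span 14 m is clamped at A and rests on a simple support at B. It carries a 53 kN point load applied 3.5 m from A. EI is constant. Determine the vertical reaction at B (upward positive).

R_B = 4.555 kN

Release the roller at B. Primary structure: cantilever fixed at A.
Deflection at B on the released cantilever, summing each load's contribution:
  point load 53 at a = 3.5: Pa²(3L − a)/(6EI) = 4166/EI
Flexibility coefficient — unit upward force at B: δ_{BB} = L³/(3EI) = 914.7/EI.
Compatibility at B: δ_0 − R_B·δ_{BB} = 0, so R_B = 4166/914.7 = 4.555 kN.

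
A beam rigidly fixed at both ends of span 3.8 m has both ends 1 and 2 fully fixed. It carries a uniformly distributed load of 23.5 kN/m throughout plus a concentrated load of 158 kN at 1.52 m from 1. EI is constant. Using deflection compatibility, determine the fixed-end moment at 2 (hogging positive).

M_2 = 85.92 kN·m

Take the two fixed-end moments M_1, M_2 as redundants; the released structure is the simple span 12.
On the primary (simply-supported) span, the end slopes from the loading are:
  at 1: UDL 23.5: wL³/(24EI) = 53.73/EI
  at 2: UDL 23.5: wL³/(24EI) = 53.73/EI
  at 1: point load 158 at a = 1.52: Pab(L + b)/(6LEI) = 146/EI
  at 2: point load 158 at a = 1.52: Pab(L + a)/(6LEI) = 127.8/EI
  θ_10 = 199.7/EI,  θ_20 = 181.5/EI
Flexibility coefficients: a unit moment at one end gives L/(3EI) there and L/(6EI) at the far end, so f₁₁ = f₂₂ = 1.267/EI and f₁₂ = f₂₁ = 0.6333/EI.
Compatibility — zero rotation at each built-in end:
  1.267 M_1 + 0.6333 M_2 = 199.7
  0.6333 M_1 + 1.267 M_2 = 181.5
Solving the pair gives M_1 = 114.7 kN·m and M_2 = 85.92 kN·m (hogging).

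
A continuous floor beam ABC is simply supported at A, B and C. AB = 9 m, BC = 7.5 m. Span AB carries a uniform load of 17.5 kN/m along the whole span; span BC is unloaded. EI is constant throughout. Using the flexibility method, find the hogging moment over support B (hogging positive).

Take M_B as the redundant. Released structure: two simple spans AB and BC with a hinge at B.
End slopes at the hinge B, treating each span as simply supported:
  span AB: UDL 17.5: wL³/(24EI) = 531.6/EI
  relative rotation θ_0 = (531.6 + 0)/EI = 531.6/EI
A unit hogging moment at B produces rotation L₁/(3EI) + L₂/(3EI) = 5.5/EI.
Slope continuity at B: θ_0 = M_B·5.5/EI, so M_B = 531.6/5.5 = 96.65 kN·m (hogging).

M_B = 96.65 kN·m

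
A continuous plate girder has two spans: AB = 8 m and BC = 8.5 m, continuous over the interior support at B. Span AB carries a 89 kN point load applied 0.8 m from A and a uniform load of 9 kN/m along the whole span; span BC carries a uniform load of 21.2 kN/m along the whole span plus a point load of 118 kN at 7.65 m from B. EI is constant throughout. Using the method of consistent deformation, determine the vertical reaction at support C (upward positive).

R_C = 175.6 kN

Take M_B as the redundant. Released structure: two simple spans AB and BC with a hinge at B.
End slopes at the hinge B, treating each span as simply supported:
  span AB: point load 89 at a = 0.8: Pab(L + a)/(6LEI) = 93.98/EI
  span AB: UDL 9: wL³/(24EI) = 192/EI
  span BC: UDL 21.2: wL³/(24EI) = 542.5/EI
  span BC: point load 118 at a = 7.65: Pab(L + b)/(6LEI) = 140.7/EI
  relative rotation θ_0 = (286 + 683.1)/EI = 969.1/EI
A unit hogging moment at B produces rotation L₁/(3EI) + L₂/(3EI) = 5.5/EI.
Slope continuity at B: θ_0 = M_B·5.5/EI, so M_B = 969.1/5.5 = 176.2 kN·m (hogging).
Span BC, ΣM about C: R_B^{BC}·8.5 = 866.1 + 176.2, so R_B^{BC} = 122.6 kN and R_C = 298.2 − 122.6 = 175.6 kN.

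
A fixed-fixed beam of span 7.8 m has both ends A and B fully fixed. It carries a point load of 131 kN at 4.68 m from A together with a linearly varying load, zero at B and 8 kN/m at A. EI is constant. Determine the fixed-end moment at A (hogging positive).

M_A = 122.4 kN·m

Release both end moments; the primary structure is a simply-supported span AB with redundants M_A and M_B.
End rotations of the released simple span under the applied load (×1/EI):
  at A: point load 131 at a = 4.68: Pab(L + b)/(6LEI) = 446.3/EI
  at B: point load 131 at a = 4.68: Pab(L + a)/(6LEI) = 510.1/EI
  at A: triangular load, peak 8: w₀L³/(45EI) = 84.36/EI
  at B: triangular load, peak 8: 7w₀L³/(360EI) = 73.82/EI
  θ_A0 = 530.7/EI,  θ_B0 = 583.9/EI
Flexibility coefficients: a unit moment at one end gives L/(3EI) there and L/(6EI) at the far end, so f₁₁ = f₂₂ = 2.6/EI and f₁₂ = f₂₁ = 1.3/EI.
Compatibility — zero rotation at each built-in end:
  2.6 M_A + 1.3 M_B = 530.7
  1.3 M_A + 2.6 M_B = 583.9
Solving the pair gives M_A = 122.4 kN·m and M_B = 163.4 kN·m (hogging).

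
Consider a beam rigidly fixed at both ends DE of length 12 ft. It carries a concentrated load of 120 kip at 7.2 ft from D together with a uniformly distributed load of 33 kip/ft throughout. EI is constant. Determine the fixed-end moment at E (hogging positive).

M_E = 603.4 kip·ft

Take the two fixed-end moments M_D, M_E as redundants; the released structure is the simple span DE.
Simple-span end rotations at D and E under the given loads:
  at D: point load 120 at a = 7.2: Pab(L + b)/(6LEI) = 967.7/EI
  at E: point load 120 at a = 7.2: Pab(L + a)/(6LEI) = 1106/EI
  at D: UDL 33: wL³/(24EI) = 2376/EI
  at E: UDL 33: wL³/(24EI) = 2376/EI
  θ_D0 = 3344/EI,  θ_E0 = 3482/EI
Flexibility coefficients: a unit moment at one end gives L/(3EI) there and L/(6EI) at the far end, so f₁₁ = f₂₂ = 4/EI and f₁₂ = f₂₁ = 2/EI.
Compatibility — zero rotation at each built-in end:
  4 M_D + 2 M_E = 3344
  2 M_D + 4 M_E = 3482
Solving the pair gives M_D = 534.2 kip·ft and M_E = 603.4 kip·ft (hogging).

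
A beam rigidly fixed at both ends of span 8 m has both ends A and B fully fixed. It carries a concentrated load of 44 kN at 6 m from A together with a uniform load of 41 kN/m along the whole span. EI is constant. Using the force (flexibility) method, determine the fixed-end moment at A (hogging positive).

Take the two fixed-end moments M_A, M_B as redundants; the released structure is the simple span AB.
End rotations of the released simple span under the applied load (×1/EI):
  at A: point load 44 at a = 6: Pab(L + b)/(6LEI) = 110/EI
  at B: point load 44 at a = 6: Pab(L + a)/(6LEI) = 154/EI
  at A: UDL 41: wL³/(24EI) = 874.7/EI
  at B: UDL 41: wL³/(24EI) = 874.7/EI
  θ_A0 = 984.7/EI,  θ_B0 = 1029/EI
Flexibility coefficients: a unit moment at one end gives L/(3EI) there and L/(6EI) at the far end, so f₁₁ = f₂₂ = 2.667/EI and f₁₂ = f₂₁ = 1.333/EI.
Compatibility — zero rotation at each built-in end:
  2.667 M_A + 1.333 M_B = 984.7
  1.333 M_A + 2.667 M_B = 1029
Solving the pair gives M_A = 235.2 kN·m and M_B = 268.2 kN·m (hogging).

M_A = 235.2 kN·m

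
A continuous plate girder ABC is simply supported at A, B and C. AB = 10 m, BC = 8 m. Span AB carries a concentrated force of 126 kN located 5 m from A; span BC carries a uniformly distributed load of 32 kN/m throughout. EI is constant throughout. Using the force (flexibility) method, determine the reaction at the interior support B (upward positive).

R_B = 246.1 kN

Release continuity at B by inserting a hinge; the redundant is the internal moment M_B. The primary structure is two simply-supported spans AB and BC.
Discontinuity in slope at B on the released structure — sum the simple-span end rotations:
  span AB: point load 126 at a = 5: Pab(L + a)/(6LEI) = 787.5/EI
  span BC: UDL 32: wL³/(24EI) = 682.7/EI
  relative rotation θ_0 = (787.5 + 682.7)/EI = 1470/EI
A unit hogging moment at B produces rotation L₁/(3EI) + L₂/(3EI) = 6/EI.
Compatibility: M_B·(L₁+L₂)/(3EI) = θ_0, giving M_B = 245 kN·m (hogging).
Span AB, ΣM about A with M_B applied at B: R_B^{AB}·10 = 630 + 245, so R_B^{AB} = 87.5 kN and R_A = 126 − 87.5 = 38.5 kN.
Span BC, ΣM about C: R_B^{BC}·8 = 1024 + 245, so R_B^{BC} = 158.6 kN and R_C = 256 − 158.6 = 97.37 kN.
R_B = 87.5 + 158.6 = 246.1 kN.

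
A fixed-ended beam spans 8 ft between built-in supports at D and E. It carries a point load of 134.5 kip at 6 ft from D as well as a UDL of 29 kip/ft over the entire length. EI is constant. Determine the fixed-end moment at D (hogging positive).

M_D = 205.1 kip·ft

Release both end moments; the primary structure is a simply-supported span DE with redundants M_D and M_E.
Simple-span end rotations at D and E under the given loads:
  at D: point load 134.5 at a = 6: Pab(L + b)/(6LEI) = 336.2/EI
  at E: point load 134.5 at a = 6: Pab(L + a)/(6LEI) = 470.8/EI
  at D: UDL 29: wL³/(24EI) = 618.7/EI
  at E: UDL 29: wL³/(24EI) = 618.7/EI
  θ_D0 = 954.9/EI,  θ_E0 = 1089/EI
Flexibility coefficients: a unit moment at one end gives L/(3EI) there and L/(6EI) at the far end, so f₁₁ = f₂₂ = 2.667/EI and f₁₂ = f₂₁ = 1.333/EI.
Compatibility — zero rotation at each built-in end:
  2.667 M_D + 1.333 M_E = 954.9
  1.333 M_D + 2.667 M_E = 1089
Solving the pair gives M_D = 205.1 kip·ft and M_E = 306 kip·ft (hogging).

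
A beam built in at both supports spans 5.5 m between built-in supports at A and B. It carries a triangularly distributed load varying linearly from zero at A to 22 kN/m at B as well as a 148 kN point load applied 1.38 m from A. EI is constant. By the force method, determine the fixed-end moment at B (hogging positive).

Release both end moments; the primary structure is a simply-supported span AB with redundants M_A and M_B.
End rotations of the released simple span under the applied load (×1/EI):
  at A: triangular load, peak 22: 7w₀L³/(360EI) = 71.17/EI
  at B: triangular load, peak 22: w₀L³/(45EI) = 81.34/EI
  at A: point load 148 at a = 1.38: Pab(L + b)/(6LEI) = 245.3/EI
  at B: point load 148 at a = 1.38: Pab(L + a)/(6LEI) = 175.4/EI
  θ_A0 = 316.5/EI,  θ_B0 = 256.8/EI
Flexibility coefficients: a unit moment at one end gives L/(3EI) there and L/(6EI) at the far end, so f₁₁ = f₂₂ = 1.833/EI and f₁₂ = f₂₁ = 0.9167/EI.
Compatibility — zero rotation at each built-in end:
  1.833 M_A + 0.9167 M_B = 316.5
  0.9167 M_A + 1.833 M_B = 256.8
Solving the pair gives M_A = 136.8 kN·m and M_B = 71.66 kN·m (hogging).

M_B = 71.66 kN·m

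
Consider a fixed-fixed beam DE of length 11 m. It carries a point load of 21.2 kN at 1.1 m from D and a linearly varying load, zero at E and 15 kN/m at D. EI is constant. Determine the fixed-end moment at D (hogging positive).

M_D = 109.6 kN·m

Release both end moments; the primary structure is a simply-supported span DE with redundants M_D and M_E.
Simple-span end rotations at D and E under the given loads:
  at D: point load 21.2 at a = 1.1: Pab(L + b)/(6LEI) = 73.11/EI
  at E: point load 21.2 at a = 1.1: Pab(L + a)/(6LEI) = 42.33/EI
  at D: triangular load, peak 15: w₀L³/(45EI) = 443.7/EI
  at E: triangular load, peak 15: 7w₀L³/(360EI) = 388.2/EI
  θ_D0 = 516.8/EI,  θ_E0 = 430.5/EI
Flexibility coefficients: a unit moment at one end gives L/(3EI) there and L/(6EI) at the far end, so f₁₁ = f₂₂ = 3.667/EI and f₁₂ = f₂₁ = 1.833/EI.
Compatibility — zero rotation at each built-in end:
  3.667 M_D + 1.833 M_E = 516.8
  1.833 M_D + 3.667 M_E = 430.5
Solving the pair gives M_D = 109.6 kN·m and M_E = 62.6 kN·m (hogging).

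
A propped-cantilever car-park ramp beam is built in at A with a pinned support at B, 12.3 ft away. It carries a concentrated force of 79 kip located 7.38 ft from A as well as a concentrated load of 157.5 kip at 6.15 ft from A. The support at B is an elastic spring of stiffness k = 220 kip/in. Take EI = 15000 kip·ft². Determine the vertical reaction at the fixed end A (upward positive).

Choose R_B as the redundant. The primary structure is the cantilever fixed at A.
Downward deflection at the released point B due to the loads:
  point load 79 at a = 7.38: Pa²(3L − a)/(6EI) = 21169/EI
  point load 157.5 at a = 6.15: Pa²(3L − a)/(6EI) = 30530/EI
  δ_0 = 51699/EI
Tip deflection under a unit load at B: L³/(3EI) = 620.3/EI.
With EI = 15000 kip·ft²: δ_0 = 3.4466 ft and δ_{BB} = 0.041353 ft/kip.
Compatibility — the spring shortens by R_B/k under the reaction it provides: δ_0 − R_B·δ_{BB} = R_B/k. With 1/k = 1/(220×12) ft/kip = 0.000379 ft/kip, R_B = δ_0 / (δ_{BB} + 1/k) = 3.4466 / (0.041353 + 0.000379) = 82.59 kip.
Vertical equilibrium: R_A = ΣP − R_B = 236.5 − 82.59 = 153.9 kip.

R_A = 153.9 kip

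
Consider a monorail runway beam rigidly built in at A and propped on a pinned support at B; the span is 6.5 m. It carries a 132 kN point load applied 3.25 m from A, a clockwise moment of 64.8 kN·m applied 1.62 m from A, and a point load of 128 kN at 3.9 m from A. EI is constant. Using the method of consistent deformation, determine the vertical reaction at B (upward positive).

R_B = 103.1 kN

Release the roller at B. Primary structure: cantilever fixed at A.
Primary-structure tip deflection at B by superposition:
  point load 132 at a = 3.25: Pa²(3L − a)/(6EI) = 3776/EI
  clockwise couple 64.8 at a = 1.62: M₀a(2L − a)/(2EI) = 597.3/EI
  point load 128 at a = 3.9: Pa²(3L − a)/(6EI) = 5062/EI
  δ_0 = 9435/EI
Flexibility coefficient — unit upward force at B: δ_{BB} = L³/(3EI) = 91.54/EI.
Compatibility at B: δ_0 − R_B·δ_{BB} = 0, so R_B = 9435/91.54 = 103.1 kN.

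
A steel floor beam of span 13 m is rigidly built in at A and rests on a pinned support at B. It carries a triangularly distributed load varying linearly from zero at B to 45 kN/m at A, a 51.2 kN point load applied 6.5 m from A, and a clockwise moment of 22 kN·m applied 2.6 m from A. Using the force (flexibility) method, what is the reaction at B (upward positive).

Take the reaction at B as the redundant and release it; the primary structure is a cantilever fixed at A.
Free-end deflection of the primary structure under the applied loading (downward +):
  triangular load, peak 45 at the fixed end: w₀L⁴/(30EI) = 42842/EI
  point load 51.2 at a = 6.5: Pa²(3L − a)/(6EI) = 11717/EI
  clockwise couple 22 at a = 2.6: M₀a(2L − a)/(2EI) = 669.2/EI
  δ_0 = 55228/EI
Flexibility coefficient — unit upward force at B: δ_{BB} = L³/(3EI) = 732.3/EI.
The prop prevents deflection at B: R_B = δ_0/δ_{BB} = 55228/732.3 = 75.41 kN.

R_B = 75.41 kN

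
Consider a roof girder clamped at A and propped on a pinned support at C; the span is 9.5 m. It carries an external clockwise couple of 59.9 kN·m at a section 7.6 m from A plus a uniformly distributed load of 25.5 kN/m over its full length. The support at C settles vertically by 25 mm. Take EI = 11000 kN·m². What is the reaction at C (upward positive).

Remove the prop at C; the released (primary) structure is a cantilever built in at A.
Downward deflection at the released point C due to the loads:
  clockwise couple 59.9 at a = 7.6: M₀a(2L − a)/(2EI) = 2595/EI
  UDL 25.5: wL⁴/(8EI) = 25962/EI
  δ_0 = 28557/EI
Flexibility coefficient — unit upward force at C: δ_{CC} = L³/(3EI) = 285.8/EI.
With EI = 11000 kN·m²: δ_0 = 2.5961 m and δ_{CC} = 0.025981 m/kN.
Compatibility — the beam at C must follow the support down by 0.025 m: δ_0 − R_C·δ_{CC} = 0.025, so R_C = (2.5961 − 0.025)/0.025981 = 98.96 kN.

R_C = 98.96 kN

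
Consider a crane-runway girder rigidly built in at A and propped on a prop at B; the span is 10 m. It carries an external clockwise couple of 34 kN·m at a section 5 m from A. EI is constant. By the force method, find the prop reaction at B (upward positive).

Remove the prop at B; the released (primary) structure is a cantilever built in at A.
Primary-structure tip deflection at B by superposition:
  clockwise couple 34 at a = 5: M₀a(2L − a)/(2EI) = 1275/EI
Flexibility coefficient — unit upward force at B: δ_{BB} = L³/(3EI) = 333.3/EI.
Compatibility at B: δ_0 − R_B·δ_{BB} = 0, so R_B = 1275/333.3 = 3.825 kN.

R_B = 3.825 kN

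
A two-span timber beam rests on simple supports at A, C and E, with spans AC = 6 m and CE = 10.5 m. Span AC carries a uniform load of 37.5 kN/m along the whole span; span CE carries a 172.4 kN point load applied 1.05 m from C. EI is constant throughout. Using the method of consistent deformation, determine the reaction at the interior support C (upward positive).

R_C = 309.5 kN

Take M_C as the redundant. Released structure: two simple spans AC and CE with a hinge at C.
Rotations at C on the released spans (each span's end-slope, ×1/EI):
  span AC: UDL 37.5: wL³/(24EI) = 337.5/EI
  span CE: point load 172.4 at a = 1.05: Pab(L + b)/(6LEI) = 541.7/EI
  relative rotation θ_0 = (337.5 + 541.7)/EI = 879.2/EI
A unit hogging moment at C produces rotation L₁/(3EI) + L₂/(3EI) = 5.5/EI.
Compatibility: M_C·(L₁+L₂)/(3EI) = θ_0, giving M_C = 159.9 kN·m (hogging).
Span AC, ΣM about A with M_C applied at C: R_C^{AC}·6 = 675 + 159.9, so R_C^{AC} = 139.1 kN and R_A = 225 − 139.1 = 85.86 kN.
Span CE, ΣM about E: R_C^{CE}·10.5 = 1629 + 159.9, so R_C^{CE} = 170.4 kN and R_E = 172.4 − 170.4 = 2.016 kN.
R_C = 139.1 + 170.4 = 309.5 kN.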